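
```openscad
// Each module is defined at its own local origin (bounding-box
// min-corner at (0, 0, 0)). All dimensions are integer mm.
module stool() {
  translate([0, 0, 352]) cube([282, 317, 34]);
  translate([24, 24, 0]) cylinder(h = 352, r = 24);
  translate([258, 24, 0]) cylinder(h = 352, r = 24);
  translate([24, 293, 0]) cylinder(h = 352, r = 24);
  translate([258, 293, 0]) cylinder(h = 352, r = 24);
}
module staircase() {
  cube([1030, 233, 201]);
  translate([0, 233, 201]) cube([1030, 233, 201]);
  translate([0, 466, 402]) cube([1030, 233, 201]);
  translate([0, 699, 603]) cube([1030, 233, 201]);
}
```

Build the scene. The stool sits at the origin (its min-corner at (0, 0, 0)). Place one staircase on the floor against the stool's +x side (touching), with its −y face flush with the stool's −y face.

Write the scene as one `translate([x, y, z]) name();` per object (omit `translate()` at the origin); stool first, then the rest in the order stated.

stool();
translate([282, 0, 0]) staircase();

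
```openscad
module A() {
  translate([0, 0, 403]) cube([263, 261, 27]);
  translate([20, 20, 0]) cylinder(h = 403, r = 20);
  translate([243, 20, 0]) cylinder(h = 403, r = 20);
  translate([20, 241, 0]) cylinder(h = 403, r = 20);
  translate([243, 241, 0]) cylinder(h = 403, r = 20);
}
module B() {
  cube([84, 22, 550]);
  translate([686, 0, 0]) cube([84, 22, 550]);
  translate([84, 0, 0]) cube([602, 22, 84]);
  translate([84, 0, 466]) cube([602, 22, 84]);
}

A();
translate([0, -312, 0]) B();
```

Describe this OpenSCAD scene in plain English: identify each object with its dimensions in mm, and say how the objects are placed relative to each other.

A is a four-legged stool. The seat is a 263×261×27 mm slab whose top surface is at z = 430 mm; four round legs, each 40 mm in diameter, run from the floor (z = 0) to the underside of the seat, each leg's axis is inset half a diameter from the nearest pair of seat edges (so the leg's bounding box is flush with the corner).

B is a rectangular picture frame lying in the x–z plane (depth along y). The opening is 602 mm wide (x) by 382 mm tall (z), surrounded by a border 84 mm wide on all four sides. The frame is 22 mm deep and is made of two full-height vertical stiles with two horizontal rails fitted between them.

The picture frame is on the floor beside the stool on its −y side.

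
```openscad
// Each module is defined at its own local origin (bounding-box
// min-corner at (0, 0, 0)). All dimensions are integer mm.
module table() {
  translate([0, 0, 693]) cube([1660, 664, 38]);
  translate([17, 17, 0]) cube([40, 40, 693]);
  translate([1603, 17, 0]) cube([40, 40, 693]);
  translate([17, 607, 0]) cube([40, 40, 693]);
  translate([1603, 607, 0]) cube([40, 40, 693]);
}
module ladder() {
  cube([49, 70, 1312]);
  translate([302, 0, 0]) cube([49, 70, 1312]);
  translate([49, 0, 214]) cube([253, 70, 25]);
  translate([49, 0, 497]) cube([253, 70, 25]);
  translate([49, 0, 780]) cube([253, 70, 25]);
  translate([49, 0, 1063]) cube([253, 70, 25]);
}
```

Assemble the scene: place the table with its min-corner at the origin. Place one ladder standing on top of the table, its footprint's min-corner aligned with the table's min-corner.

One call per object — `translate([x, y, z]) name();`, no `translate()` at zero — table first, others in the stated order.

table();
translate([0, 0, 731]) ladder();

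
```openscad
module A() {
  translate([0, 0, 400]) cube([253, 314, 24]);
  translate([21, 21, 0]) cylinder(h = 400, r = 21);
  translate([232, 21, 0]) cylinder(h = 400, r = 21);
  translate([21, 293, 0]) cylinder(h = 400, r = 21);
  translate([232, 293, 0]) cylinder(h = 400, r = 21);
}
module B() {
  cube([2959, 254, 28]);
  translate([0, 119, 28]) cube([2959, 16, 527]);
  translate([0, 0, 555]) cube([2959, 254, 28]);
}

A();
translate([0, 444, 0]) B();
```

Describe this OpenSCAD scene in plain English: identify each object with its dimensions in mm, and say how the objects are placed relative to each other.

A is a simple wooden stool: a rectangular seat 253 mm (x) by 314 mm (y), 24 mm thick, top face at z = 424 mm, on four round legs, each 42 mm in diameter. The legs rest on z = 0, each leg's axis is inset half a diameter from the nearest pair of seat edges (so the leg's bounding box is flush with the corner).

B is an I-beam lying along x, 2959 mm long. Overall section height 583 mm. Two flanges 254 mm wide (y) and 28 mm thick, one on the floor and one at the top; a web 16 mm thick runs between them, centred on the flange width.

The I-beam is on the floor beside the stool on its +y side.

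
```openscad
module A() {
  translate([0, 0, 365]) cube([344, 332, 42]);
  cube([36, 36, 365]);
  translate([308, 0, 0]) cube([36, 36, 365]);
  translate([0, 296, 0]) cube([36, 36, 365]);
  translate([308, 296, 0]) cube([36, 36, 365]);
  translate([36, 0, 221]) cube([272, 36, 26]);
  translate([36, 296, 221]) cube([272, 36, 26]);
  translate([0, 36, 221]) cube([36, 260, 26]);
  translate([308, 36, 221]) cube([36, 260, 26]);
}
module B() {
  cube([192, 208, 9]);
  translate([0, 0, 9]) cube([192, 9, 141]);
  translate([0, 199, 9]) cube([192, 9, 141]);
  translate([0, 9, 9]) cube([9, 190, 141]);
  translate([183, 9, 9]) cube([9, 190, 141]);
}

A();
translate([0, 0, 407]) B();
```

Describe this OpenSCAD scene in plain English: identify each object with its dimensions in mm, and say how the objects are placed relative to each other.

A is a four-legged stool. The seat is a 344×332×42 mm slab whose top surface is at z = 407 mm; four square legs, each 36×36 mm in cross-section, run from the floor (z = 0) to the underside of the seat, each flush with a corner of the seat. Four stretchers, 36 mm wide and 26 mm tall, connect adjacent legs with their undersides at z = 221 mm, each running between the inner faces of the legs it joins and aligned with the legs' outer faces on the other axis.

B is an open storage box with external size 192×208×150 mm and wall thickness 9 mm (the base is also 9 mm thick). The base covers the whole footprint; the four walls stand on the base, with the y-facing walls full-width and the x-facing walls fitting between their inner faces.

The open box is on top of the stool.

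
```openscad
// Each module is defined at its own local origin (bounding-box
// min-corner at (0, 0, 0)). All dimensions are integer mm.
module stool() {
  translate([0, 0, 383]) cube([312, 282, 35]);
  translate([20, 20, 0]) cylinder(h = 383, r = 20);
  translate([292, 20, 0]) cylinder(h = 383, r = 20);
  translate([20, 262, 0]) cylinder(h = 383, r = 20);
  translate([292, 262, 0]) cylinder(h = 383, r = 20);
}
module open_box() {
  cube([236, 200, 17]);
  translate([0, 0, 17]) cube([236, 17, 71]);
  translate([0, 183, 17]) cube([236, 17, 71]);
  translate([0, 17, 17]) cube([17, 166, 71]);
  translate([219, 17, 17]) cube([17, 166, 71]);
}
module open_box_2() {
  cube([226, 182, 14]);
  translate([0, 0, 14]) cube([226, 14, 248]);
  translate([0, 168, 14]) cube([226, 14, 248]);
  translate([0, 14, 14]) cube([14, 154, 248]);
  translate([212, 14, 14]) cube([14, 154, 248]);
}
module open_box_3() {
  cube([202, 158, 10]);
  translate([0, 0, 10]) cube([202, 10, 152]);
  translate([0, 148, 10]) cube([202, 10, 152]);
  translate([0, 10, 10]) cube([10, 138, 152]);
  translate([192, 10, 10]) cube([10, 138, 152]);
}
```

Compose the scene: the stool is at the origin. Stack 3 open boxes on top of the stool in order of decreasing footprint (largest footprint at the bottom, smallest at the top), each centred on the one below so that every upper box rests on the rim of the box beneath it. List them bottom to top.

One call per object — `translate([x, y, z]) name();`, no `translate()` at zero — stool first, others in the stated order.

stool();
translate([38, 41, 418]) open_box();
translate([43, 50, 506]) open_box_2();
translate([55, 62, 768]) open_box_3();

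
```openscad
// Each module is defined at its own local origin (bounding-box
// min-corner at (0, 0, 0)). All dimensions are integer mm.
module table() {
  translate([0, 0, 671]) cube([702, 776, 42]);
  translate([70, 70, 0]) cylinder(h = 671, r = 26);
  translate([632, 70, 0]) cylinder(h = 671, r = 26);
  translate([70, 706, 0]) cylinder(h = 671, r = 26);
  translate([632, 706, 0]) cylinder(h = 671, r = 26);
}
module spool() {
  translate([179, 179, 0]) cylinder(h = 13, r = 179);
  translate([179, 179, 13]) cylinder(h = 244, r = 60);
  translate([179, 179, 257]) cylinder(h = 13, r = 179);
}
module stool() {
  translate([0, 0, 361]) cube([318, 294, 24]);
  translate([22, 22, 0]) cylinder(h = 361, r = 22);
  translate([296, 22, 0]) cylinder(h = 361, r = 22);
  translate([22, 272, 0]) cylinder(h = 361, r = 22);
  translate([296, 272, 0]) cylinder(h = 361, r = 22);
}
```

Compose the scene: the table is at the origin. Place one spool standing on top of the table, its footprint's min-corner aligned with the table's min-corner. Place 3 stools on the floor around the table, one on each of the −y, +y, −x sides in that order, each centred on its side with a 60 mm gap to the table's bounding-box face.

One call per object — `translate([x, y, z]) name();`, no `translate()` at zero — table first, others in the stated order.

table();
translate([0, 0, 713]) spool();
translate([192, -354, 0]) stool();
translate([192, 836, 0]) stool();
translate([-378, 241, 0]) stool();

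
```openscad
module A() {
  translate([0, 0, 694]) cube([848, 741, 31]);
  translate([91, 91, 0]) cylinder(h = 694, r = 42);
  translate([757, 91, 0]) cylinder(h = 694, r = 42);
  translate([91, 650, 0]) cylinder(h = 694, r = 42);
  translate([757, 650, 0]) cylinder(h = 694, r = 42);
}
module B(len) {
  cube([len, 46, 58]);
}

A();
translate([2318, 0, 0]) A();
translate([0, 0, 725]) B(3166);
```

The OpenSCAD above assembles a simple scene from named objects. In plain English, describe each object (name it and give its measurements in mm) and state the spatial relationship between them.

A is a rectangular dining table. The top is 848×741×31 mm with its upper surface at z = 725 mm. It stands on four round legs of 84 mm diameter, each leg's bounding box inset 49 mm from the nearest pair of top edges, running from the floor to the underside of the top.

B is a rectangular beam 3166 mm long (x), 46 mm deep (y), 58 mm thick (z).

The beam spans the tops of two tables placed 1470 mm apart, resting at z = 725 mm.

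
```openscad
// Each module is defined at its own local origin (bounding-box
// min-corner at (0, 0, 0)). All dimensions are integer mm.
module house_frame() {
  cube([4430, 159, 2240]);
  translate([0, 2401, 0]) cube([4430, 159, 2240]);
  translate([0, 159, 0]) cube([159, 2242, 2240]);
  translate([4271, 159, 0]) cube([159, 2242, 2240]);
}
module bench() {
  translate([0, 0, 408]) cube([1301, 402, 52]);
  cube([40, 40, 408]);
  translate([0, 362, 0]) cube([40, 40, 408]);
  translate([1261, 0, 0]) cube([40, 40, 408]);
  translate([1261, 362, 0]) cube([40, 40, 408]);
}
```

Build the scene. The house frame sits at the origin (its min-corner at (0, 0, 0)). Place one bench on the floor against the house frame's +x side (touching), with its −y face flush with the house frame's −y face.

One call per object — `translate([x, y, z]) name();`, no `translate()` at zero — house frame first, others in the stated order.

house_frame();
translate([4430, 0, 0]) bench();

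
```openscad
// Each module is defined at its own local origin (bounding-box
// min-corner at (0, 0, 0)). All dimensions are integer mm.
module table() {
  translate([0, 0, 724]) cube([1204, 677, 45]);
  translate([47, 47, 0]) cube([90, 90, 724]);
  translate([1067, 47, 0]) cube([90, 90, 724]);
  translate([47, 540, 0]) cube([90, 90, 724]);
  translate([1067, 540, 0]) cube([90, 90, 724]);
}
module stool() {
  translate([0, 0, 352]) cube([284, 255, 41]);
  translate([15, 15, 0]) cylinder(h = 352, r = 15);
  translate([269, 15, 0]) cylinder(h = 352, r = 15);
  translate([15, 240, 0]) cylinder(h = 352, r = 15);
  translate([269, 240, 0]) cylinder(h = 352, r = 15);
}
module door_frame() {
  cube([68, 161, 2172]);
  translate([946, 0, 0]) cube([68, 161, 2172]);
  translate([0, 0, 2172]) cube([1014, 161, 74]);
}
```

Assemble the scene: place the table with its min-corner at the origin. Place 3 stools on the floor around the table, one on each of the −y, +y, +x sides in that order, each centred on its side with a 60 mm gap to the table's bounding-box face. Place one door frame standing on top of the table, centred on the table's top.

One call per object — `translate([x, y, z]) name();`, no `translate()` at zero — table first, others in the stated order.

table();
translate([460, -315, 0]) stool();
translate([460, 737, 0]) stool();
translate([1264, 211, 0]) stool();
translate([95, 258, 769]) door_frame();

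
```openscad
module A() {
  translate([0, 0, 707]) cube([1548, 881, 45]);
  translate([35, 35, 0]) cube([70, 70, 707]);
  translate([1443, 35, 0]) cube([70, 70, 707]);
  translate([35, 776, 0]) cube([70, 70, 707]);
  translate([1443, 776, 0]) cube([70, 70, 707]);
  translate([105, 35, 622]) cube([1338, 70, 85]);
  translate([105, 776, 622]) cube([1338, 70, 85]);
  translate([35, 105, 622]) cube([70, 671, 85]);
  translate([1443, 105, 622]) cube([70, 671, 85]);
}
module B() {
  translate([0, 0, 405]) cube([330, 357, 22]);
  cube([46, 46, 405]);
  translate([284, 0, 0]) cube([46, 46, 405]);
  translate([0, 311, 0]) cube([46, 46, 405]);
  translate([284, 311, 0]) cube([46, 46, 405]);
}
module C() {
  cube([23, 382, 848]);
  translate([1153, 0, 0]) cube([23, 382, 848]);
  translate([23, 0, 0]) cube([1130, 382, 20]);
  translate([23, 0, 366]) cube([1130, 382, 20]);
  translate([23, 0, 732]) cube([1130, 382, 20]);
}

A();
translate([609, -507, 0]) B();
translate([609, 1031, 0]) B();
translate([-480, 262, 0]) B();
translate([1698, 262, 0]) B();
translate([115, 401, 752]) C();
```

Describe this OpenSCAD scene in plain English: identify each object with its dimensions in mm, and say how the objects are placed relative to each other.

A is a table: top 1548 mm (x) × 881 mm (y), 45 mm thick, upper face at z = 752 mm, on four 70×70 mm square legs, each inset 35 mm from the nearest pair of top edges, running from z = 0 to the bottom of the top. Four apron rails, 70 mm thick and 85 mm tall, run between adjacent legs with their top edges flush with the underside of the top and their outer faces flush with the legs' outer faces.

B is a four-legged stool. The seat is 330×357 mm, 22 mm thick, top at z = 427 mm. It stands on four square legs, each 46×46 mm in cross-section, from z = 0 to the seat underside, each flush with a corner of the seat.

C is an open bookshelf. Two side panels, each 23 mm thick, 382 mm deep and 848 mm tall, stand 1176 mm apart (outside-to-outside). Between them sit 3 shelves, each 20 mm thick and 382 mm deep, spanning the full gap between the sides. The bottom shelf rests on the floor (its underside at z = 0) and the clear gap between one shelf's top and the next shelf's underside is 346 mm.

Four stools sit around the table at the −y, +y, −x, +x sides. The bookshelf is on top of the table.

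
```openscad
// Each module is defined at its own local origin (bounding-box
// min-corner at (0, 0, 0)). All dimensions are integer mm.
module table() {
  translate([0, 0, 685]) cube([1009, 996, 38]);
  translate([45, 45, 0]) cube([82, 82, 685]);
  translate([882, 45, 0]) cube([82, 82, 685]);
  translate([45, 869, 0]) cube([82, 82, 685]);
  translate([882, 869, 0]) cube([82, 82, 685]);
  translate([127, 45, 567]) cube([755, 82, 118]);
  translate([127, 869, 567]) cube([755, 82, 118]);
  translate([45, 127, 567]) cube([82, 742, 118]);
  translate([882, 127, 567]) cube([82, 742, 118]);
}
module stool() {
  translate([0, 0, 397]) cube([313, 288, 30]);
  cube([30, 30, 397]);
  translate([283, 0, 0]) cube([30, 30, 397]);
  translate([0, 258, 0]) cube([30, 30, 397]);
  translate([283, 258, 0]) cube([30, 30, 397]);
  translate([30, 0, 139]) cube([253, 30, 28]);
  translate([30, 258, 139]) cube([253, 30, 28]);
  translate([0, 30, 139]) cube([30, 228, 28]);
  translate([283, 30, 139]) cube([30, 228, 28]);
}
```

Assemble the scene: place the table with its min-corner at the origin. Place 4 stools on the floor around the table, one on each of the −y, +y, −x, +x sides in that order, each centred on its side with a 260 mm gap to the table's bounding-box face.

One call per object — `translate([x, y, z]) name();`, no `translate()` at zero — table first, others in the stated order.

table();
translate([348, -548, 0]) stool();
translate([348, 1256, 0]) stool();
translate([-573, 354, 0]) stool();
translate([1269, 354, 0]) stool();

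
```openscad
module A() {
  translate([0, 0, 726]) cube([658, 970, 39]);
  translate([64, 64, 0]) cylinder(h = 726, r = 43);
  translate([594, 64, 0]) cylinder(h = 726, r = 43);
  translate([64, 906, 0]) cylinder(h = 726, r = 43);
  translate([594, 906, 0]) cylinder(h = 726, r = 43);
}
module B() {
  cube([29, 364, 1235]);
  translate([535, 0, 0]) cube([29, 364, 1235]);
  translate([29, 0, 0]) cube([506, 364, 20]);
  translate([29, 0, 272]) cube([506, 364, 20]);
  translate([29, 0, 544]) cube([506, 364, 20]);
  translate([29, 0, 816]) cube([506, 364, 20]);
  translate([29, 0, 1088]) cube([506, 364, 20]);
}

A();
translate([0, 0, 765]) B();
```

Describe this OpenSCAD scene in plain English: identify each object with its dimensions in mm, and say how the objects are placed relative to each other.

A is a table: top 658 mm (x) × 970 mm (y), 39 mm thick, upper face at z = 765 mm, on four round legs of 86 mm diameter, each leg's bounding box inset 21 mm from the nearest pair of top edges, running from z = 0 to the bottom of the top.

B is an open bookshelf. Two side panels, each 29 mm thick, 364 mm deep and 1235 mm tall, stand 564 mm apart (outside-to-outside). Between them sit 5 shelves, each 20 mm thick and 364 mm deep, spanning the full gap between the sides. The bottom shelf rests on the floor (its underside at z = 0) and the clear gap between one shelf's top and the next shelf's underside is 252 mm.

The bookshelf is on top of the table.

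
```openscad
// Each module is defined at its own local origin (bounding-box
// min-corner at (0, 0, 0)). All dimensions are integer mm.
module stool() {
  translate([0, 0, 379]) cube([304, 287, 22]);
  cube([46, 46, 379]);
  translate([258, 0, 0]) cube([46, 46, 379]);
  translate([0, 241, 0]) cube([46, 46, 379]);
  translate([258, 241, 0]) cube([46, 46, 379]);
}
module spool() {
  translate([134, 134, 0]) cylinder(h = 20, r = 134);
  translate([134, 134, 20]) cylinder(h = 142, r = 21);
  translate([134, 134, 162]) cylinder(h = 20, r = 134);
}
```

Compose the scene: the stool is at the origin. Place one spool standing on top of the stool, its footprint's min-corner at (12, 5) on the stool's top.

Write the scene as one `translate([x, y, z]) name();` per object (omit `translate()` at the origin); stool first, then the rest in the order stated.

stool();
translate([12, 5, 401]) spool();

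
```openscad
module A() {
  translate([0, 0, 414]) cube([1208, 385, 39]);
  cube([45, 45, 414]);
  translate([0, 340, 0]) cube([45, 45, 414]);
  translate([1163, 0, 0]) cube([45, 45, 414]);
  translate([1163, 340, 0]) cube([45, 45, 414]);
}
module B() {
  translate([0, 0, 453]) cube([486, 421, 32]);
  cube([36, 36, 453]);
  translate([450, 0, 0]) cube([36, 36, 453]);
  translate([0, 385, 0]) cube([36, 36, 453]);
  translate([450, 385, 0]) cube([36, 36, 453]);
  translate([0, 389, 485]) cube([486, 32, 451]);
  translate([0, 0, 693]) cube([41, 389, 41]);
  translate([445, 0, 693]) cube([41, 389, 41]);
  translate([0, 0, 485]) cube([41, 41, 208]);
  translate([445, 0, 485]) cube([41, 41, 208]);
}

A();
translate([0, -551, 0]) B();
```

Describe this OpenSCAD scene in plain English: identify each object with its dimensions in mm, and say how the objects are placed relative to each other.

A is a bench: a 1208×385 mm seat slab, 39 mm thick, top at z = 453 mm, on four 45×45 mm square legs flush with the seat corners and standing on z = 0.

B is a chair: 486×421 mm seat, 32 mm thick, top at z = 485 mm, on four 36 mm square corner legs flush with the seat edges. A 32 mm thick backrest slab spans the full seat width, extending 451 mm above the seat top, its back face flush with the seat's +y edge. Two armrests of 41×41 mm section run along each side from the seat's front edge to the front of the backrest, top faces 249 mm above the seat top and outer faces flush with the seat's x-edges; a 41×41 mm post under the front of each armrest stands on the seat at the front corner.

The chair is on the floor beside the bench on its −y side.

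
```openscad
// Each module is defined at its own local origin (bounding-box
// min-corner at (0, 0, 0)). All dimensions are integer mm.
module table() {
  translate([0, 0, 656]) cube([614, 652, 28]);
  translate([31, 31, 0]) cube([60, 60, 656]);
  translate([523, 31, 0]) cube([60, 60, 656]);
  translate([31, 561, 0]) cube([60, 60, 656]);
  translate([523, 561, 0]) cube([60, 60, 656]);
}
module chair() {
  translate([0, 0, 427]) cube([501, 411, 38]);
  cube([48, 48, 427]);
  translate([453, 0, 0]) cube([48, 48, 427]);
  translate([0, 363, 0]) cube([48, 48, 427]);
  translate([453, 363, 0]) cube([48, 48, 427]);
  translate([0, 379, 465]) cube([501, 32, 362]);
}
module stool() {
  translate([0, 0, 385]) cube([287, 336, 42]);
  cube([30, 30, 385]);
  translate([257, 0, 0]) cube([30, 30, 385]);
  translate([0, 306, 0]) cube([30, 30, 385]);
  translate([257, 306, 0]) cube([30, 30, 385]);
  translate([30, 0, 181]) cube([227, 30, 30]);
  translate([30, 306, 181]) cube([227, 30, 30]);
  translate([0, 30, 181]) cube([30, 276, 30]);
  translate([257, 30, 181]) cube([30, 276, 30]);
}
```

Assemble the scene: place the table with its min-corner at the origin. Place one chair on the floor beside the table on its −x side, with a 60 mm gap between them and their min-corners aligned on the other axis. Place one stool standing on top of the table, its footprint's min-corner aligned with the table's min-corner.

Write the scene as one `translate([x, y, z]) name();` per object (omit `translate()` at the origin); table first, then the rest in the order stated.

table();
translate([-561, 0, 0]) chair();
translate([0, 0, 684]) stool();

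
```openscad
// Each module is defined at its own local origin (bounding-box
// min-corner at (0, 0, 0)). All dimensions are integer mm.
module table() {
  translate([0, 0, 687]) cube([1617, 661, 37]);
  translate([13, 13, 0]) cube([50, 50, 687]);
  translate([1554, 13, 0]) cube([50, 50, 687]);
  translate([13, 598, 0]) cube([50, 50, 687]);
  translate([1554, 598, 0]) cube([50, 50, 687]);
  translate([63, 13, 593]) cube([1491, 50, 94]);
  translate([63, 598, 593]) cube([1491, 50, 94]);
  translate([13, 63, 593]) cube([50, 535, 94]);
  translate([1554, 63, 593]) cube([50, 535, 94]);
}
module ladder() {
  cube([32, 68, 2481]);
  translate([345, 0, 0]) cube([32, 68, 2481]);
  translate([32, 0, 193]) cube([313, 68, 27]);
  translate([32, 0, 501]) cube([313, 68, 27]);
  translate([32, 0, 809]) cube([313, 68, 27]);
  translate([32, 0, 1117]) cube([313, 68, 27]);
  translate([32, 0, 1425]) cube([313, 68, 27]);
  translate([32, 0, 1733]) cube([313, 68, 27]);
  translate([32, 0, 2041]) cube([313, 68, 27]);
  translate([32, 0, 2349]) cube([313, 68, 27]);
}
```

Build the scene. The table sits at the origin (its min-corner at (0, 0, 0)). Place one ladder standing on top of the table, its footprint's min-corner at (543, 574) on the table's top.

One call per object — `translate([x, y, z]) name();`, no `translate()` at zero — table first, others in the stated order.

table();
translate([543, 574, 724]) ladder();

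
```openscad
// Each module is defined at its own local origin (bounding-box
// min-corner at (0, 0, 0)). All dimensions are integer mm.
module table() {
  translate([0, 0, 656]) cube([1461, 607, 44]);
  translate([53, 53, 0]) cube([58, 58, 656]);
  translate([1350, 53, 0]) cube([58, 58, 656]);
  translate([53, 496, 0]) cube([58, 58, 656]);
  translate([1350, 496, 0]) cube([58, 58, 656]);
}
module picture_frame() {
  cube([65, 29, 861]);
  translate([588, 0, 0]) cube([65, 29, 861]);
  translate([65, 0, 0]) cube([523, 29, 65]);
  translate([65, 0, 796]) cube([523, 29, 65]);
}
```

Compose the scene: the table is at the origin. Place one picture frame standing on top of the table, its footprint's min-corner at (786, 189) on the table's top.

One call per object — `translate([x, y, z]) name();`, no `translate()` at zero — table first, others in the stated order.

table();
translate([786, 189, 700]) picture_frame();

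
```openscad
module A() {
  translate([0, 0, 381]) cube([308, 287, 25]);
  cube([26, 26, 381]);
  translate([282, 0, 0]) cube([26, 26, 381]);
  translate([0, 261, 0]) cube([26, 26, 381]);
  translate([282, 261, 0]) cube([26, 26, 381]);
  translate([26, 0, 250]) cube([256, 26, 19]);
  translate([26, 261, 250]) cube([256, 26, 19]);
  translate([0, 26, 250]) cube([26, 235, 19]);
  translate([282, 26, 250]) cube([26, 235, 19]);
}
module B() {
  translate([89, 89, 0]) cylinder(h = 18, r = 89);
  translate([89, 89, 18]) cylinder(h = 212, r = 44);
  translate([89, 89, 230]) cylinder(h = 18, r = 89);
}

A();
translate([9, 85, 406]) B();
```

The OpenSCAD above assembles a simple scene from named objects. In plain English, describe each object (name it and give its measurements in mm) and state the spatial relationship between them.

A is a four-legged stool. The seat is a 308×287×25 mm slab whose top surface is at z = 406 mm; four square legs, each 26×26 mm in cross-section, run from the floor (z = 0) to the underside of the seat, each flush with a corner of the seat. Four stretchers, 26 mm wide and 19 mm tall, connect adjacent legs with their undersides at z = 250 mm, each running between the inner faces of the legs it joins and aligned with the legs' outer faces on the other axis.

B is a spool: two coaxial disc flanges of radius 89 mm and thickness 18 mm, joined by a core cylinder of radius 44 mm and height 212 mm. The lower flange rests on z = 0 and the three cylinders share a vertical axis.

The spool is on top of the stool.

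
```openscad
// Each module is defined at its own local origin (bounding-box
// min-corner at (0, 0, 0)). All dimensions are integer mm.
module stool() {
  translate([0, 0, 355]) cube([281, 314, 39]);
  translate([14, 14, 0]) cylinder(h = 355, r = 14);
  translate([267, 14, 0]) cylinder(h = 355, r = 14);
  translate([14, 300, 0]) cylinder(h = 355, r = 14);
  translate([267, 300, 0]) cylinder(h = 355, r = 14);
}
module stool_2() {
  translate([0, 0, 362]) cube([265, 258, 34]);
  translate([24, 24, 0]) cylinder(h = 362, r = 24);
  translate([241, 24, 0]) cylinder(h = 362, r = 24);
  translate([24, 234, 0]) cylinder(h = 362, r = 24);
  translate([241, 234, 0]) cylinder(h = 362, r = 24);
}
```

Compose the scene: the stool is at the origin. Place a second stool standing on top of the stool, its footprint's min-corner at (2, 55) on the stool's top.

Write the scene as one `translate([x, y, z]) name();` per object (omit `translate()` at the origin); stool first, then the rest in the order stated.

stool();
translate([2, 55, 394]) stool_2();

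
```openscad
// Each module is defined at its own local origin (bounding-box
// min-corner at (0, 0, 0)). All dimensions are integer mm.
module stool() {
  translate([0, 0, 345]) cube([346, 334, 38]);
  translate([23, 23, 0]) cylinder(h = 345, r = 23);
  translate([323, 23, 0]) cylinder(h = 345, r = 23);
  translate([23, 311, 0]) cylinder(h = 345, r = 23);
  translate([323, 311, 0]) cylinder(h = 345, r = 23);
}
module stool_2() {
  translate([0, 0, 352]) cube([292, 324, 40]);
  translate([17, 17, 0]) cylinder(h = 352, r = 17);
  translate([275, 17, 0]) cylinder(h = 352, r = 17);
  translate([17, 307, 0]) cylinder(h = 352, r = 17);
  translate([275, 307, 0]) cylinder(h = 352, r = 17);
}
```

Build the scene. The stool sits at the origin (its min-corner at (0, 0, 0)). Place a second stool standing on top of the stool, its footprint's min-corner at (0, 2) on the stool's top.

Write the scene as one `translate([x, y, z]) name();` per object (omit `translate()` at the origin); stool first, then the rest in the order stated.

stool();
translate([0, 2, 383]) stool_2();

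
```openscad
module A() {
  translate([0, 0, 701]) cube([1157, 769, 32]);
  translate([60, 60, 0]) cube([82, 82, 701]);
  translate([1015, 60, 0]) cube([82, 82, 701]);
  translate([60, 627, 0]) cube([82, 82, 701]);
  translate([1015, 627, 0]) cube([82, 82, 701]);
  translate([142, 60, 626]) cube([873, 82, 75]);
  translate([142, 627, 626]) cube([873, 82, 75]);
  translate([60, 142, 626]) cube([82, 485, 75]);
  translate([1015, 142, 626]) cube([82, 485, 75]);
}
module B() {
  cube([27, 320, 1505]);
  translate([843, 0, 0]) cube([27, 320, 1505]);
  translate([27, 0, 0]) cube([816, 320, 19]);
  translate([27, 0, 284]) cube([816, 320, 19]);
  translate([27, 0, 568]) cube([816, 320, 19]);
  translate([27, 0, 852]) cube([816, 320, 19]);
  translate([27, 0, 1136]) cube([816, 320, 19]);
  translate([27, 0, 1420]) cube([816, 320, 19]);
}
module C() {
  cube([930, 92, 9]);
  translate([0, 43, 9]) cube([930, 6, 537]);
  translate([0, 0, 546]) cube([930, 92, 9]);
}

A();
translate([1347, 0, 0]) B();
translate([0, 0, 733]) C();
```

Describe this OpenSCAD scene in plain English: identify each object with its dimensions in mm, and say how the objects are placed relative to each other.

A is a table with a 1157×769 mm rectangular top, 32 mm thick, top surface at z = 733 mm, supported by four 82×82 mm square legs, each inset 60 mm from the nearest pair of top edges, running from the floor. Four apron rails, 82 mm thick and 75 mm tall, run between adjacent legs with their top edges flush with the underside of the top and their outer faces flush with the legs' outer faces.

B is an open bookshelf. Two side panels, each 27 mm thick, 320 mm deep and 1505 mm tall, stand 870 mm apart (outside-to-outside). Between them sit 6 shelves, each 19 mm thick and 320 mm deep, spanning the full gap between the sides. The bottom shelf rests on the floor (its underside at z = 0) and the clear gap between one shelf's top and the next shelf's underside is 265 mm.

C is an I-beam lying along x, 930 mm long. Overall section height 555 mm. Two flanges 92 mm wide (y) and 9 mm thick, one on the floor and one at the top; a web 6 mm thick runs between them, centred on the flange width.

The bookshelf is on the floor beside the table on its +x side. The I-beam is on top of the table.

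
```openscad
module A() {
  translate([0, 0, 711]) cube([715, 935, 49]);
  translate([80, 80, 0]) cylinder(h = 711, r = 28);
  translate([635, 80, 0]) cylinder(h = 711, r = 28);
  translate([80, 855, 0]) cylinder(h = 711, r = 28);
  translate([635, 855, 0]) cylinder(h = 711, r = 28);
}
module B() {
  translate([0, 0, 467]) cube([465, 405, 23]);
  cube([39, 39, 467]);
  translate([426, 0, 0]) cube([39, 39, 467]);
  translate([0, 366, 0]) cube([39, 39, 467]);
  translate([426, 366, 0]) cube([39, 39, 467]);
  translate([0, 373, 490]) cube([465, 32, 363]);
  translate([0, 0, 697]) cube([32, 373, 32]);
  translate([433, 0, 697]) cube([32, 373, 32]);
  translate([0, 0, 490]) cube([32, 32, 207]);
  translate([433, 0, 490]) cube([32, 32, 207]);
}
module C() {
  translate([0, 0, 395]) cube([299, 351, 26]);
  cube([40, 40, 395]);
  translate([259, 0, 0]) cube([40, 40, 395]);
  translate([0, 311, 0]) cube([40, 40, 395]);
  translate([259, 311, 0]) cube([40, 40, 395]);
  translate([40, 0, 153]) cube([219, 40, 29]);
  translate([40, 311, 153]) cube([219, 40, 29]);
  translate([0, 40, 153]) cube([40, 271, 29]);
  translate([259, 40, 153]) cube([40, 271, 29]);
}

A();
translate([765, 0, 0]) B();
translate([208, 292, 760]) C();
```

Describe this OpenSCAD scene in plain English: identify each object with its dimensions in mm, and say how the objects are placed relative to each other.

A is a table: top 715 mm (x) × 935 mm (y), 49 mm thick, upper face at z = 760 mm, on four round legs of 56 mm diameter, each leg's bounding box inset 52 mm from the nearest pair of top edges, running from z = 0 to the bottom of the top.

B is a chair. The seat is a 465×405×23 mm slab with its top at z = 490 mm, on four 39×39 mm corner legs (flush with the seat edges, standing on z = 0). A flat backrest 32 mm thick, 363 mm tall, spans the full seat width and rises from the seat top along its +y edge, rear face flush with the rear of the seat. Two armrests of 32×32 mm section run along each side from the seat's front edge to the front of the backrest, top faces 239 mm above the seat top and outer faces flush with the seat's x-edges; a 32×32 mm post under the front of each armrest stands on the seat at the front corner.

C is a four-legged stool. The seat is a 299×351×26 mm slab whose top surface is at z = 421 mm; four square legs, each 40×40 mm in cross-section, run from the floor (z = 0) to the underside of the seat, each flush with a corner of the seat. Four stretchers, 40 mm wide and 29 mm tall, connect adjacent legs with their undersides at z = 153 mm, each running between the inner faces of the legs it joins and aligned with the legs' outer faces on the other axis.

The chair is on the floor beside the table on its +x side. The stool is on top of the table, centred.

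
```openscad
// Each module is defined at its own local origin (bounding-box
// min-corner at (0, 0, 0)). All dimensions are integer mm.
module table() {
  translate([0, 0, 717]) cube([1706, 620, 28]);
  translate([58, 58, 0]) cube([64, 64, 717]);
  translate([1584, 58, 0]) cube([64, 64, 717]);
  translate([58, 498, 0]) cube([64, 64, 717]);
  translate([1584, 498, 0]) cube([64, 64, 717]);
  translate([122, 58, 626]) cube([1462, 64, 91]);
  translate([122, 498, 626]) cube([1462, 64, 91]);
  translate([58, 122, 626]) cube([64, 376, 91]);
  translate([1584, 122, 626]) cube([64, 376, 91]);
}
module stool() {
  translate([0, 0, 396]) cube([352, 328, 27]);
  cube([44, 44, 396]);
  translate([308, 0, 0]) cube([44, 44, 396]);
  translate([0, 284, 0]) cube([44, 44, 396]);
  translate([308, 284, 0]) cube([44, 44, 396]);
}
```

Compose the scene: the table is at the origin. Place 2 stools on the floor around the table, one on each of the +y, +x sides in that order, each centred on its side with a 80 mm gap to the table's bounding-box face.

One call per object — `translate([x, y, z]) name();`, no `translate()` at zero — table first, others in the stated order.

table();
translate([677, 700, 0]) stool();
translate([1786, 146, 0]) stool();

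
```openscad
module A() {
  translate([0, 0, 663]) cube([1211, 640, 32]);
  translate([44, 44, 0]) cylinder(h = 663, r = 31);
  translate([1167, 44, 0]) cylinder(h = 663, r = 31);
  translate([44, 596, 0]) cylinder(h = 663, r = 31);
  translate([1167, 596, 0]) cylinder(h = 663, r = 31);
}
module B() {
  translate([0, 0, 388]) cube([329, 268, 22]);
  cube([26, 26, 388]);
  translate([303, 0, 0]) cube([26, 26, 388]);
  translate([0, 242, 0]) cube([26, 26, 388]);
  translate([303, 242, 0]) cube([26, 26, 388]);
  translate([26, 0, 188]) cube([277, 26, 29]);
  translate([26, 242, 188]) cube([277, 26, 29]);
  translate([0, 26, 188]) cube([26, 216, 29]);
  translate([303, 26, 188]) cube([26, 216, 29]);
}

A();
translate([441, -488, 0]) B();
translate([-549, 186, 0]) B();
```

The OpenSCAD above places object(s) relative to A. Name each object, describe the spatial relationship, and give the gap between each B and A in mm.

A is a table. B is a stool. Two stools sit around the table at the −y, −x sides. The gap between each stool and the table is 220 mm.

Each stool's nearest face is 220 mm from the table's bounding box.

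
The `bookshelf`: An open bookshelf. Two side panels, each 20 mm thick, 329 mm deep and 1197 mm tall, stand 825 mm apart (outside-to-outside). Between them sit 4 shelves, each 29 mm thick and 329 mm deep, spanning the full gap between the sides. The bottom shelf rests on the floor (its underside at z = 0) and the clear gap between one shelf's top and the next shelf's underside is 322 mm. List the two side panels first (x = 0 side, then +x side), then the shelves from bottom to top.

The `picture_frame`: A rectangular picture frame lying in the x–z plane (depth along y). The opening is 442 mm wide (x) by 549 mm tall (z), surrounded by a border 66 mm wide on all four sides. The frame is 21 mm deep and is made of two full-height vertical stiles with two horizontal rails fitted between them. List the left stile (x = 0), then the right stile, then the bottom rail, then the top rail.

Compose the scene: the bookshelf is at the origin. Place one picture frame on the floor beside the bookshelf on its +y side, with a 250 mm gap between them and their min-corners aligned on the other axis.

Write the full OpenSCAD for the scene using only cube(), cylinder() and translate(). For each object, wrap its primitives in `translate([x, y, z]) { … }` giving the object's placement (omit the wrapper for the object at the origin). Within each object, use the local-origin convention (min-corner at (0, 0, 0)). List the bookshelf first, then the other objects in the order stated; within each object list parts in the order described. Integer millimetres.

cube([20, 329, 1197]);
translate([805, 0, 0]) cube([20, 329, 1197]);
translate([20, 0, 0]) cube([785, 329, 29]);
translate([20, 0, 351]) cube([785, 329, 29]);
translate([20, 0, 702]) cube([785, 329, 29]);
translate([20, 0, 1053]) cube([785, 329, 29]);
translate([0, 579, 0]) {
  cube([66, 21, 681]);
  translate([508, 0, 0]) cube([66, 21, 681]);
  translate([66, 0, 0]) cube([442, 21, 66]);
  translate([66, 0, 615]) cube([442, 21, 66]);
}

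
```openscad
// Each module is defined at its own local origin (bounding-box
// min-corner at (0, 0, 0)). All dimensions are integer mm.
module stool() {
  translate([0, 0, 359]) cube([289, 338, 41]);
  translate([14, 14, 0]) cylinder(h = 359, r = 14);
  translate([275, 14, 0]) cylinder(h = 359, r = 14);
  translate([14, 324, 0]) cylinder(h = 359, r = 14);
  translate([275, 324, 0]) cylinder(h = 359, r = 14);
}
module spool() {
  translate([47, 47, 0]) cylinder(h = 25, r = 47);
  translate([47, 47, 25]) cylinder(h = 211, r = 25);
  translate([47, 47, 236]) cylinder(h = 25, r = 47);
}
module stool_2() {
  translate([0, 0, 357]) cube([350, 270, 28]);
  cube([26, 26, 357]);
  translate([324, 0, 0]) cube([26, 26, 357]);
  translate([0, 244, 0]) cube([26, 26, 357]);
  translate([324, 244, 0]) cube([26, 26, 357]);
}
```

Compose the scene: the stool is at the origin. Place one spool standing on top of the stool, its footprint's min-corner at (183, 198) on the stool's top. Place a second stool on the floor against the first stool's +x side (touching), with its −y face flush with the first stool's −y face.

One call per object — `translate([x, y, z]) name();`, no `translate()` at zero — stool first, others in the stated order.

stool();
translate([183, 198, 400]) spool();
translate([289, 0, 0]) stool_2();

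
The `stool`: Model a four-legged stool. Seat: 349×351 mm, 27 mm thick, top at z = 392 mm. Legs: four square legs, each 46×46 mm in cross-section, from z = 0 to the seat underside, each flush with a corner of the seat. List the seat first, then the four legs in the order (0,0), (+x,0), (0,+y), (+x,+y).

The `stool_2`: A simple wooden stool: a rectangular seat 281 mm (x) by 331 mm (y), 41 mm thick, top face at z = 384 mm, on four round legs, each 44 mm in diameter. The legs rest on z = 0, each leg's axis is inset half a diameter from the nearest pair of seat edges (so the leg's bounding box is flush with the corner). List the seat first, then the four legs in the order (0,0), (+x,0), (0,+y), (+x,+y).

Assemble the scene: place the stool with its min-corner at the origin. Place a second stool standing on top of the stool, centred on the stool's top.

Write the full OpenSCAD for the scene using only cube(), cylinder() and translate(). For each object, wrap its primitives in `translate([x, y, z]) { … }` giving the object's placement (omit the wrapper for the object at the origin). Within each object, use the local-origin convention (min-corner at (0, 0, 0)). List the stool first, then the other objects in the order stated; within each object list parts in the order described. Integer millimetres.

translate([0, 0, 365]) cube([349, 351, 27]);
cube([46, 46, 365]);
translate([303, 0, 0]) cube([46, 46, 365]);
translate([0, 305, 0]) cube([46, 46, 365]);
translate([303, 305, 0]) cube([46, 46, 365]);
translate([34, 10, 392]) {
  translate([0, 0, 343]) cube([281, 331, 41]);
  translate([22, 22, 0]) cylinder(h = 343, r = 22);
  translate([259, 22, 0]) cylinder(h = 343, r = 22);
  translate([22, 309, 0]) cylinder(h = 343, r = 22);
  translate([259, 309, 0]) cylinder(h = 343, r = 22);
}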